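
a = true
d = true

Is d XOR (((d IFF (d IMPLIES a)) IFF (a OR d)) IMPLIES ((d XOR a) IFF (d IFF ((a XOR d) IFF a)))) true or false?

false

d IMPLIES a = true IMPLIES true = true
d IFF (d IMPLIES a) = true IFF true = true
a OR d = true OR true = true
(d IFF (d IMPLIES a)) IFF (a OR d) = true IFF true = true
d XOR a = true XOR true = false
a XOR d = true XOR true = false
(a XOR d) IFF a = false IFF true = false
d IFF ((a XOR d) IFF a) = true IFF false = false
(d XOR a) IFF (d IFF ((a XOR d) IFF a)) = false IFF false = true
((d IFF (d IMPLIES a)) IFF (a OR d)) IMPLIES ((d XOR a) IFF (d IFF ((a XOR d) IFF a))) = true IMPLIES true = true
d XOR (((d IFF (d IMPLIES a)) IFF (a OR d)) IMPLIES ((d XOR a) IFF (d IFF ((a XOR d) IFF a)))) = true XOR true = false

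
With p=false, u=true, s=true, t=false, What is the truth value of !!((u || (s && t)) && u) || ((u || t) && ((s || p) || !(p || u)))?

true

s && t = true && false = false
u || (s && t) = true || false = true
(u || (s && t)) && u = true && true = true
!((u || (s && t)) && u) = !true = false
!!((u || (s && t)) && u) = !false = true
u || t = true || false = true
s || p = true || false = true
p || u = false || true = true
!(p || u) = !true = false
(s || p) || !(p || u) = true || false = true
(u || t) && ((s || p) || !(p || u)) = true && true = true
!!((u || (s && t)) && u) || ((u || t) && ((s || p) || !(p || u))) = true || true = true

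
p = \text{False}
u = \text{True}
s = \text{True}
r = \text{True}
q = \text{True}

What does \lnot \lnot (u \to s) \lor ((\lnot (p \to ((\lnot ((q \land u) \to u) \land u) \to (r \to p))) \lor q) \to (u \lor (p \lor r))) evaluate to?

Substituting p=\text{False}, u=\text{True}, s=\text{True}, r=\text{True}, q=\text{True}:
u \to s = \text{True} \to \text{True} = \text{True}
\lnot (u \to s) = \lnot \text{True} = \text{False}
\lnot \lnot (u \to s) = \lnot \text{False} = \text{True}
q \land u = \text{True} \land \text{True} = \text{True}
(q \land u) \to u = \text{True} \to \text{True} = \text{True}
\lnot ((q \land u) \to u) = \lnot \text{True} = \text{False}
\lnot ((q \land u) \to u) \land u = \text{False} \land \text{True} = \text{False}
r \to p = \text{True} \to \text{False} = \text{False}
(\lnot ((q \land u) \to u) \land u) \to (r \to p) = \text{False} \to \text{False} = \text{True}
p \to ((\lnot ((q \land u) \to u) \land u) \to (r \to p)) = \text{False} \to \text{True} = \text{True}
\lnot (p \to ((\lnot ((q \land u) \to u) \land u) \to (r \to p))) = \lnot \text{True} = \text{False}
\lnot (p \to ((\lnot ((q \land u) \to u) \land u) \to (r \to p))) \lor q = \text{False} \lor \text{True} = \text{True}
p \lor r = \text{False} \lor \text{True} = \text{True}
u \lor (p \lor r) = \text{True} \lor \text{True} = \text{True}
(\lnot (p \to ((\lnot ((q \land u) \to u) \land u) \to (r \to p))) \lor q) \to (u \lor (p \lor r)) = \text{True} \to \text{True} = \text{True}
\lnot \lnot (u \to s) \lor ((\lnot (p \to ((\lnot ((q \land u) \to u) \land u) \to (r \to p))) \lor q) \to (u \lor (p \lor r))) = \text{True} \lor \text{True} = \text{True}

\text{True}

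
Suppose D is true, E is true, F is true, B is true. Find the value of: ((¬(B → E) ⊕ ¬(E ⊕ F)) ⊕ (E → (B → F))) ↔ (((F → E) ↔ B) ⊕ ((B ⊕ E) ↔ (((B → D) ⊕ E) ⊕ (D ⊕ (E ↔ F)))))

True

B → E = True → True = True
¬(B → E) = ¬True = False
E ⊕ F = True ⊕ True = False
¬(E ⊕ F) = ¬False = True
¬(B → E) ⊕ ¬(E ⊕ F) = False ⊕ True = True
B → F = True → True = True
E → (B → F) = True → True = True
(¬(B → E) ⊕ ¬(E ⊕ F)) ⊕ (E → (B → F)) = True ⊕ True = False
F → E = True → True = True
(F → E) ↔ B = True ↔ True = True
B ⊕ E = True ⊕ True = False
B → D = True → True = True
(B → D) ⊕ E = True ⊕ True = False
E ↔ F = True ↔ True = True
D ⊕ (E ↔ F) = True ⊕ True = False
((B → D) ⊕ E) ⊕ (D ⊕ (E ↔ F)) = False ⊕ False = False
(B ⊕ E) ↔ (((B → D) ⊕ E) ⊕ (D ⊕ (E ↔ F))) = False ↔ False = True
((F → E) ↔ B) ⊕ ((B ⊕ E) ↔ (((B → D) ⊕ E) ⊕ (D ⊕ (E ↔ F)))) = True ⊕ True = False
((¬(B → E) ⊕ ¬(E ⊕ F)) ⊕ (E → (B → F))) ↔ (((F → E) ↔ B) ⊕ ((B ⊕ E) ↔ (((B → D) ⊕ E) ⊕ (D ⊕ (E ↔ F))))) = False ↔ False = True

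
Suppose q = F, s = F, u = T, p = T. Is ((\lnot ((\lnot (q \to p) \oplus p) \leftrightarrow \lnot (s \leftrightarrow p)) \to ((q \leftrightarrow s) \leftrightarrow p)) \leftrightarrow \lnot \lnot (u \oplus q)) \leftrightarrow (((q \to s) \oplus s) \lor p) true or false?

q \to p = F \to T = T
\lnot (q \to p) = \lnot T = F
\lnot (q \to p) \oplus p = F \oplus T = T
s \leftrightarrow p = F \leftrightarrow T = F
\lnot (s \leftrightarrow p) = \lnot F = T
(\lnot (q \to p) \oplus p) \leftrightarrow \lnot (s \leftrightarrow p) = T \leftrightarrow T = T
\lnot ((\lnot (q \to p) \oplus p) \leftrightarrow \lnot (s \leftrightarrow p)) = \lnot T = F
q \leftrightarrow s = F \leftrightarrow F = T
(q \leftrightarrow s) \leftrightarrow p = T \leftrightarrow T = T
\lnot ((\lnot (q \to p) \oplus p) \leftrightarrow \lnot (s \leftrightarrow p)) \to ((q \leftrightarrow s) \leftrightarrow p) = F \to T = T
u \oplus q = T \oplus F = T
\lnot (u \oplus q) = \lnot T = F
\lnot \lnot (u \oplus q) = \lnot F = T
(\lnot ((\lnot (q \to p) \oplus p) \leftrightarrow \lnot (s \leftrightarrow p)) \to ((q \leftrightarrow s) \leftrightarrow p)) \leftrightarrow \lnot \lnot (u \oplus q) = T \leftrightarrow T = T
q \to s = F \to F = T
(q \to s) \oplus s = T \oplus F = T
((q \to s) \oplus s) \lor p = T \lor T = T
((\lnot ((\lnot (q \to p) \oplus p) \leftrightarrow \lnot (s \leftrightarrow p)) \to ((q \leftrightarrow s) \leftrightarrow p)) \leftrightarrow \lnot \lnot (u \oplus q)) \leftrightarrow (((q \to s) \oplus s) \lor p) = T \leftrightarrow T = T

T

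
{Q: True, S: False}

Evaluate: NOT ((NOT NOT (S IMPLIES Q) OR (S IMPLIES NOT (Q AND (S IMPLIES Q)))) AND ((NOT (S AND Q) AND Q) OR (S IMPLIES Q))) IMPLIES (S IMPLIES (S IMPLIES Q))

Substituting Q=True, S=False:
S IMPLIES Q = False IMPLIES True = True
NOT (S IMPLIES Q) = NOT True = False
NOT NOT (S IMPLIES Q) = NOT False = True
S IMPLIES Q = False IMPLIES True = True
Q AND (S IMPLIES Q) = True AND True = True
NOT (Q AND (S IMPLIES Q)) = NOT True = False
S IMPLIES NOT (Q AND (S IMPLIES Q)) = False IMPLIES False = True
NOT NOT (S IMPLIES Q) OR (S IMPLIES NOT (Q AND (S IMPLIES Q))) = True OR True = True
S AND Q = False AND True = False
NOT (S AND Q) = NOT False = True
NOT (S AND Q) AND Q = True AND True = True
S IMPLIES Q = False IMPLIES True = True
(NOT (S AND Q) AND Q) OR (S IMPLIES Q) = True OR True = True
(NOT NOT (S IMPLIES Q) OR (S IMPLIES NOT (Q AND (S IMPLIES Q)))) AND ((NOT (S AND Q) AND Q) OR (S IMPLIES Q)) = True AND True = True
NOT ((NOT NOT (S IMPLIES Q) OR (S IMPLIES NOT (Q AND (S IMPLIES Q)))) AND ((NOT (S AND Q) AND Q) OR (S IMPLIES Q))) = NOT True = False
S IMPLIES Q = False IMPLIES True = True
S IMPLIES (S IMPLIES Q) = False IMPLIES True = True
NOT ((NOT NOT (S IMPLIES Q) OR (S IMPLIES NOT (Q AND (S IMPLIES Q)))) AND ((NOT (S AND Q) AND Q) OR (S IMPLIES Q))) IMPLIES (S IMPLIES (S IMPLIES Q)) = False IMPLIES True = True

True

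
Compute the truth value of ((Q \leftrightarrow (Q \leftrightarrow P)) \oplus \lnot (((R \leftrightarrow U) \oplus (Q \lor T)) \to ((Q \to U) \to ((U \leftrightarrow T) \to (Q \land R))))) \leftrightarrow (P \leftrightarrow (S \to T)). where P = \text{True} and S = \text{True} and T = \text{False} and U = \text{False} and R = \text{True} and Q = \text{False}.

\text{False}

Substituting P=\text{True}, S=\text{True}, T=\text{False}, U=\text{False}, R=\text{True}, Q=\text{False}:
Q \leftrightarrow P = \text{False} \leftrightarrow \text{True} = \text{False}
Q \leftrightarrow (Q \leftrightarrow P) = \text{False} \leftrightarrow \text{False} = \text{True}
R \leftrightarrow U = \text{True} \leftrightarrow \text{False} = \text{False}
Q \lor T = \text{False} \lor \text{False} = \text{False}
(R \leftrightarrow U) \oplus (Q \lor T) = \text{False} \oplus \text{False} = \text{False}
Q \to U = \text{False} \to \text{False} = \text{True}
U \leftrightarrow T = \text{False} \leftrightarrow \text{False} = \text{True}
Q \land R = \text{False} \land \text{True} = \text{False}
(U \leftrightarrow T) \to (Q \land R) = \text{True} \to \text{False} = \text{False}
(Q \to U) \to ((U \leftrightarrow T) \to (Q \land R)) = \text{True} \to \text{False} = \text{False}
((R \leftrightarrow U) \oplus (Q \lor T)) \to ((Q \to U) \to ((U \leftrightarrow T) \to (Q \land R))) = \text{False} \to \text{False} = \text{True}
\lnot (((R \leftrightarrow U) \oplus (Q \lor T)) \to ((Q \to U) \to ((U \leftrightarrow T) \to (Q \land R)))) = \lnot \text{True} = \text{False}
(Q \leftrightarrow (Q \leftrightarrow P)) \oplus \lnot (((R \leftrightarrow U) \oplus (Q \lor T)) \to ((Q \to U) \to ((U \leftrightarrow T) \to (Q \land R)))) = \text{True} \oplus \text{False} = \text{True}
S \to T = \text{True} \to \text{False} = \text{False}
P \leftrightarrow (S \to T) = \text{True} \leftrightarrow \text{False} = \text{False}
((Q \leftrightarrow (Q \leftrightarrow P)) \oplus \lnot (((R \leftrightarrow U) \oplus (Q \lor T)) \to ((Q \to U) \to ((U \leftrightarrow T) \to (Q \land R))))) \leftrightarrow (P \leftrightarrow (S \to T)) = \text{True} \leftrightarrow \text{False} = \text{False}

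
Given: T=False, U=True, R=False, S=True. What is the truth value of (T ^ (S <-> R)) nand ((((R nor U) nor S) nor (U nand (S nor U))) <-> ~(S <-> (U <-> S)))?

Substituting T=False, U=True, R=False, S=True:
S <-> R = True <-> False = False
T ^ (S <-> R) = False ^ False = False
R nor U = False nor True = False
(R nor U) nor S = False nor True = False
S nor U = True nor True = False
U nand (S nor U) = True nand False = True
((R nor U) nor S) nor (U nand (S nor U)) = False nor True = False
U <-> S = True <-> True = True
S <-> (U <-> S) = True <-> True = True
~(S <-> (U <-> S)) = ~True = False
(((R nor U) nor S) nor (U nand (S nor U))) <-> ~(S <-> (U <-> S)) = False <-> False = True
(T ^ (S <-> R)) nand ((((R nor U) nor S) nor (U nand (S nor U))) <-> ~(S <-> (U <-> S))) = False nand True = True

True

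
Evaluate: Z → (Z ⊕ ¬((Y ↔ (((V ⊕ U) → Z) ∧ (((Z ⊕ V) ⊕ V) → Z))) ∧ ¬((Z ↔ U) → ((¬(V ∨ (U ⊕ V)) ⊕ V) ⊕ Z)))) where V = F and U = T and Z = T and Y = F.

V ⊕ U = F ⊕ T = T
(V ⊕ U) → Z = T → T = T
Z ⊕ V = T ⊕ F = T
(Z ⊕ V) ⊕ V = T ⊕ F = T
((Z ⊕ V) ⊕ V) → Z = T → T = T
((V ⊕ U) → Z) ∧ (((Z ⊕ V) ⊕ V) → Z) = T ∧ T = T
Y ↔ (((V ⊕ U) → Z) ∧ (((Z ⊕ V) ⊕ V) → Z)) = F ↔ T = F
Z ↔ U = T ↔ T = T
U ⊕ V = T ⊕ F = T
V ∨ (U ⊕ V) = F ∨ T = T
¬(V ∨ (U ⊕ V)) = ¬T = F
¬(V ∨ (U ⊕ V)) ⊕ V = F ⊕ F = F
(¬(V ∨ (U ⊕ V)) ⊕ V) ⊕ Z = F ⊕ T = T
(Z ↔ U) → ((¬(V ∨ (U ⊕ V)) ⊕ V) ⊕ Z) = T → T = T
¬((Z ↔ U) → ((¬(V ∨ (U ⊕ V)) ⊕ V) ⊕ Z)) = ¬T = F
(Y ↔ (((V ⊕ U) → Z) ∧ (((Z ⊕ V) ⊕ V) → Z))) ∧ ¬((Z ↔ U) → ((¬(V ∨ (U ⊕ V)) ⊕ V) ⊕ Z)) = F ∧ F = F
¬((Y ↔ (((V ⊕ U) → Z) ∧ (((Z ⊕ V) ⊕ V) → Z))) ∧ ¬((Z ↔ U) → ((¬(V ∨ (U ⊕ V)) ⊕ V) ⊕ Z))) = ¬F = T
Z ⊕ ¬((Y ↔ (((V ⊕ U) → Z) ∧ (((Z ⊕ V) ⊕ V) → Z))) ∧ ¬((Z ↔ U) → ((¬(V ∨ (U ⊕ V)) ⊕ V) ⊕ Z))) = T ⊕ T = F
Z → (Z ⊕ ¬((Y ↔ (((V ⊕ U) → Z) ∧ (((Z ⊕ V) ⊕ V) → Z))) ∧ ¬((Z ↔ U) → ((¬(V ∨ (U ⊕ V)) ⊕ V) ⊕ Z)))) = T → F = F

F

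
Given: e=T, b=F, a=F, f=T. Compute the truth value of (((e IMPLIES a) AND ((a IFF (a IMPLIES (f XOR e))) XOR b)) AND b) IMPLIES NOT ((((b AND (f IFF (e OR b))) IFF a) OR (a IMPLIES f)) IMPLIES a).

e IMPLIES a = T IMPLIES F = F
f XOR e = T XOR T = F
a IMPLIES (f XOR e) = F IMPLIES F = T
a IFF (a IMPLIES (f XOR e)) = F IFF T = F
(a IFF (a IMPLIES (f XOR e))) XOR b = F XOR F = F
(e IMPLIES a) AND ((a IFF (a IMPLIES (f XOR e))) XOR b) = F AND F = F
((e IMPLIES a) AND ((a IFF (a IMPLIES (f XOR e))) XOR b)) AND b = F AND F = F
e OR b = T OR F = T
f IFF (e OR b) = T IFF T = T
b AND (f IFF (e OR b)) = F AND T = F
(b AND (f IFF (e OR b))) IFF a = F IFF F = T
a IMPLIES f = F IMPLIES T = T
((b AND (f IFF (e OR b))) IFF a) OR (a IMPLIES f) = T OR T = T
(((b AND (f IFF (e OR b))) IFF a) OR (a IMPLIES f)) IMPLIES a = T IMPLIES F = F
NOT ((((b AND (f IFF (e OR b))) IFF a) OR (a IMPLIES f)) IMPLIES a) = NOT F = T
(((e IMPLIES a) AND ((a IFF (a IMPLIES (f XOR e))) XOR b)) AND b) IMPLIES NOT ((((b AND (f IFF (e OR b))) IFF a) OR (a IMPLIES f)) IMPLIES a) = F IMPLIES T = T

T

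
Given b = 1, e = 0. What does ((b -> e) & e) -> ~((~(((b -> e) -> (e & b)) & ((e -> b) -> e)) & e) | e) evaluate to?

1

b -> e = 1 -> 0 = 0
(b -> e) & e = 0 & 0 = 0
b -> e = 1 -> 0 = 0
e & b = 0 & 1 = 0
(b -> e) -> (e & b) = 0 -> 0 = 1
e -> b = 0 -> 1 = 1
(e -> b) -> e = 1 -> 0 = 0
((b -> e) -> (e & b)) & ((e -> b) -> e) = 1 & 0 = 0
~(((b -> e) -> (e & b)) & ((e -> b) -> e)) = ~0 = 1
~(((b -> e) -> (e & b)) & ((e -> b) -> e)) & e = 1 & 0 = 0
(~(((b -> e) -> (e & b)) & ((e -> b) -> e)) & e) | e = 0 | 0 = 0
~((~(((b -> e) -> (e & b)) & ((e -> b) -> e)) & e) | e) = ~0 = 1
((b -> e) & e) -> ~((~(((b -> e) -> (e & b)) & ((e -> b) -> e)) & e) | e) = 0 -> 1 = 1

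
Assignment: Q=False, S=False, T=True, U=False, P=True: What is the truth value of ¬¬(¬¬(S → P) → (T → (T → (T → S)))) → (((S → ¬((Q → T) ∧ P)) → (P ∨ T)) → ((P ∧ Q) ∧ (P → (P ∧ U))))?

True

S → P = False → True = True
¬(S → P) = ¬True = False
¬¬(S → P) = ¬False = True
T → S = True → False = False
T → (T → S) = True → False = False
T → (T → (T → S)) = True → False = False
¬¬(S → P) → (T → (T → (T → S))) = True → False = False
¬(¬¬(S → P) → (T → (T → (T → S)))) = ¬False = True
¬¬(¬¬(S → P) → (T → (T → (T → S)))) = ¬True = False
Q → T = False → True = True
(Q → T) ∧ P = True ∧ True = True
¬((Q → T) ∧ P) = ¬True = False
S → ¬((Q → T) ∧ P) = False → False = True
P ∨ T = True ∨ True = True
(S → ¬((Q → T) ∧ P)) → (P ∨ T) = True → True = True
P ∧ Q = True ∧ False = False
P ∧ U = True ∧ False = False
P → (P ∧ U) = True → False = False
(P ∧ Q) ∧ (P → (P ∧ U)) = False ∧ False = False
((S → ¬((Q → T) ∧ P)) → (P ∨ T)) → ((P ∧ Q) ∧ (P → (P ∧ U))) = True → False = False
¬¬(¬¬(S → P) → (T → (T → (T → S)))) → (((S → ¬((Q → T) ∧ P)) → (P ∨ T)) → ((P ∧ Q) ∧ (P → (P ∧ U)))) = False → False = True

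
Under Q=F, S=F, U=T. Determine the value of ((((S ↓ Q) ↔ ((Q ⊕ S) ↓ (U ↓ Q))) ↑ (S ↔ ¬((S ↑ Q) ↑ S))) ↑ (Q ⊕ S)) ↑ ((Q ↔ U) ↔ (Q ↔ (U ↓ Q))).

T

S ↓ Q = F ↓ F = T
Q ⊕ S = F ⊕ F = F
U ↓ Q = T ↓ F = F
(Q ⊕ S) ↓ (U ↓ Q) = F ↓ F = T
(S ↓ Q) ↔ ((Q ⊕ S) ↓ (U ↓ Q)) = T ↔ T = T
S ↑ Q = F ↑ F = T
(S ↑ Q) ↑ S = T ↑ F = T
¬((S ↑ Q) ↑ S) = ¬T = F
S ↔ ¬((S ↑ Q) ↑ S) = F ↔ F = T
((S ↓ Q) ↔ ((Q ⊕ S) ↓ (U ↓ Q))) ↑ (S ↔ ¬((S ↑ Q) ↑ S)) = T ↑ T = F
Q ⊕ S = F ⊕ F = F
(((S ↓ Q) ↔ ((Q ⊕ S) ↓ (U ↓ Q))) ↑ (S ↔ ¬((S ↑ Q) ↑ S))) ↑ (Q ⊕ S) = F ↑ F = T
Q ↔ U = F ↔ T = F
U ↓ Q = T ↓ F = F
Q ↔ (U ↓ Q) = F ↔ F = T
(Q ↔ U) ↔ (Q ↔ (U ↓ Q)) = F ↔ T = F
((((S ↓ Q) ↔ ((Q ⊕ S) ↓ (U ↓ Q))) ↑ (S ↔ ¬((S ↑ Q) ↑ S))) ↑ (Q ⊕ S)) ↑ ((Q ↔ U) ↔ (Q ↔ (U ↓ Q))) = T ↑ F = T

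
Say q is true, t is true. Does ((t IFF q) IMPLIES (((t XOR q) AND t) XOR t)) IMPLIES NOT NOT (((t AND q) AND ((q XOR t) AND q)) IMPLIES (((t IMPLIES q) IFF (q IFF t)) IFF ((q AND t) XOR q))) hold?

t IFF q = True IFF True = True
t XOR q = True XOR True = False
(t XOR q) AND t = False AND True = False
((t XOR q) AND t) XOR t = False XOR True = True
(t IFF q) IMPLIES (((t XOR q) AND t) XOR t) = True IMPLIES True = True
t AND q = True AND True = True
q XOR t = True XOR True = False
(q XOR t) AND q = False AND True = False
(t AND q) AND ((q XOR t) AND q) = True AND False = False
t IMPLIES q = True IMPLIES True = True
q IFF t = True IFF True = True
(t IMPLIES q) IFF (q IFF t) = True IFF True = True
q AND t = True AND True = True
(q AND t) XOR q = True XOR True = False
((t IMPLIES q) IFF (q IFF t)) IFF ((q AND t) XOR q) = True IFF False = False
((t AND q) AND ((q XOR t) AND q)) IMPLIES (((t IMPLIES q) IFF (q IFF t)) IFF ((q AND t) XOR q)) = False IMPLIES False = True
NOT (((t AND q) AND ((q XOR t) AND q)) IMPLIES (((t IMPLIES q) IFF (q IFF t)) IFF ((q AND t) XOR q))) = NOT True = False
NOT NOT (((t AND q) AND ((q XOR t) AND q)) IMPLIES (((t IMPLIES q) IFF (q IFF t)) IFF ((q AND t) XOR q))) = NOT False = True
((t IFF q) IMPLIES (((t XOR q) AND t) XOR t)) IMPLIES NOT NOT (((t AND q) AND ((q XOR t) AND q)) IMPLIES (((t IMPLIES q) IFF (q IFF t)) IFF ((q AND t) XOR q))) = True IMPLIES True = True

True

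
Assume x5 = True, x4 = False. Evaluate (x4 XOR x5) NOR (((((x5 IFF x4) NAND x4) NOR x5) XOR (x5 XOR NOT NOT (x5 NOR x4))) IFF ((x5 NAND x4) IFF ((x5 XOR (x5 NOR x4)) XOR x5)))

x4 XOR x5 = False XOR True = True
x5 IFF x4 = True IFF False = False
(x5 IFF x4) NAND x4 = False NAND False = True
((x5 IFF x4) NAND x4) NOR x5 = True NOR True = False
x5 NOR x4 = True NOR False = False
NOT (x5 NOR x4) = NOT False = True
NOT NOT (x5 NOR x4) = NOT True = False
x5 XOR NOT NOT (x5 NOR x4) = True XOR False = True
(((x5 IFF x4) NAND x4) NOR x5) XOR (x5 XOR NOT NOT (x5 NOR x4)) = False XOR True = True
x5 NAND x4 = True NAND False = True
x5 NOR x4 = True NOR False = False
x5 XOR (x5 NOR x4) = True XOR False = True
(x5 XOR (x5 NOR x4)) XOR x5 = True XOR True = False
(x5 NAND x4) IFF ((x5 XOR (x5 NOR x4)) XOR x5) = True IFF False = False
((((x5 IFF x4) NAND x4) NOR x5) XOR (x5 XOR NOT NOT (x5 NOR x4))) IFF ((x5 NAND x4) IFF ((x5 XOR (x5 NOR x4)) XOR x5)) = True IFF False = False
(x4 XOR x5) NOR (((((x5 IFF x4) NAND x4) NOR x5) XOR (x5 XOR NOT NOT (x5 NOR x4))) IFF ((x5 NAND x4) IFF ((x5 XOR (x5 NOR x4)) XOR x5))) = True NOR False = False

False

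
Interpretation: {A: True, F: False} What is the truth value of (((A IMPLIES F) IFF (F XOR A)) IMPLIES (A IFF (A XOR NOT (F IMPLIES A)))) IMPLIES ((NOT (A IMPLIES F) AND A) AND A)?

True

Substituting A=True, F=False:
A IMPLIES F = True IMPLIES False = False
F XOR A = False XOR True = True
(A IMPLIES F) IFF (F XOR A) = False IFF True = False
F IMPLIES A = False IMPLIES True = True
NOT (F IMPLIES A) = NOT True = False
A XOR NOT (F IMPLIES A) = True XOR False = True
A IFF (A XOR NOT (F IMPLIES A)) = True IFF True = True
((A IMPLIES F) IFF (F XOR A)) IMPLIES (A IFF (A XOR NOT (F IMPLIES A))) = False IMPLIES True = True
A IMPLIES F = True IMPLIES False = False
NOT (A IMPLIES F) = NOT False = True
NOT (A IMPLIES F) AND A = True AND True = True
(NOT (A IMPLIES F) AND A) AND A = True AND True = True
(((A IMPLIES F) IFF (F XOR A)) IMPLIES (A IFF (A XOR NOT (F IMPLIES A)))) IMPLIES ((NOT (A IMPLIES F) AND A) AND A) = True IMPLIES True = True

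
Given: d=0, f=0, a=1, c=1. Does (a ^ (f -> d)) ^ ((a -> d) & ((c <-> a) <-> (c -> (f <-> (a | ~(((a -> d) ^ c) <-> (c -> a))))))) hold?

0

Substituting d=0, f=0, a=1, c=1:
f -> d = 0 -> 0 = 1
a ^ (f -> d) = 1 ^ 1 = 0
a -> d = 1 -> 0 = 0
c <-> a = 1 <-> 1 = 1
a -> d = 1 -> 0 = 0
(a -> d) ^ c = 0 ^ 1 = 1
c -> a = 1 -> 1 = 1
((a -> d) ^ c) <-> (c -> a) = 1 <-> 1 = 1
~(((a -> d) ^ c) <-> (c -> a)) = ~1 = 0
a | ~(((a -> d) ^ c) <-> (c -> a)) = 1 | 0 = 1
f <-> (a | ~(((a -> d) ^ c) <-> (c -> a))) = 0 <-> 1 = 0
c -> (f <-> (a | ~(((a -> d) ^ c) <-> (c -> a)))) = 1 -> 0 = 0
(c <-> a) <-> (c -> (f <-> (a | ~(((a -> d) ^ c) <-> (c -> a))))) = 1 <-> 0 = 0
(a -> d) & ((c <-> a) <-> (c -> (f <-> (a | ~(((a -> d) ^ c) <-> (c -> a)))))) = 0 & 0 = 0
(a ^ (f -> d)) ^ ((a -> d) & ((c <-> a) <-> (c -> (f <-> (a | ~(((a -> d) ^ c) <-> (c -> a))))))) = 0 ^ 0 = 0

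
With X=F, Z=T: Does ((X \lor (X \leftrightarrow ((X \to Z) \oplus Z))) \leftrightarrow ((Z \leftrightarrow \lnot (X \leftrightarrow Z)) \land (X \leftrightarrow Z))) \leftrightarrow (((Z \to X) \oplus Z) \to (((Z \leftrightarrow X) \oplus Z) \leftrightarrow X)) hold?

X \to Z = F \to T = T
(X \to Z) \oplus Z = T \oplus T = F
X \leftrightarrow ((X \to Z) \oplus Z) = F \leftrightarrow F = T
X \lor (X \leftrightarrow ((X \to Z) \oplus Z)) = F \lor T = T
X \leftrightarrow Z = F \leftrightarrow T = F
\lnot (X \leftrightarrow Z) = \lnot F = T
Z \leftrightarrow \lnot (X \leftrightarrow Z) = T \leftrightarrow T = T
X \leftrightarrow Z = F \leftrightarrow T = F
(Z \leftrightarrow \lnot (X \leftrightarrow Z)) \land (X \leftrightarrow Z) = T \land F = F
(X \lor (X \leftrightarrow ((X \to Z) \oplus Z))) \leftrightarrow ((Z \leftrightarrow \lnot (X \leftrightarrow Z)) \land (X \leftrightarrow Z)) = T \leftrightarrow F = F
Z \to X = T \to F = F
(Z \to X) \oplus Z = F \oplus T = T
Z \leftrightarrow X = T \leftrightarrow F = F
(Z \leftrightarrow X) \oplus Z = F \oplus T = T
((Z \leftrightarrow X) \oplus Z) \leftrightarrow X = T \leftrightarrow F = F
((Z \to X) \oplus Z) \to (((Z \leftrightarrow X) \oplus Z) \leftrightarrow X) = T \to F = F
((X \lor (X \leftrightarrow ((X \to Z) \oplus Z))) \leftrightarrow ((Z \leftrightarrow \lnot (X \leftrightarrow Z)) \land (X \leftrightarrow Z))) \leftrightarrow (((Z \to X) \oplus Z) \to (((Z \leftrightarrow X) \oplus Z) \leftrightarrow X)) = F \leftrightarrow F = T

T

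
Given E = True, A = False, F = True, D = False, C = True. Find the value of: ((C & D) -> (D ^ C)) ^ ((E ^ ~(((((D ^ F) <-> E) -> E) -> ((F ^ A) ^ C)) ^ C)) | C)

False

C & D = True & False = False
D ^ C = False ^ True = True
(C & D) -> (D ^ C) = False -> True = True
D ^ F = False ^ True = True
(D ^ F) <-> E = True <-> True = True
((D ^ F) <-> E) -> E = True -> True = True
F ^ A = True ^ False = True
(F ^ A) ^ C = True ^ True = False
(((D ^ F) <-> E) -> E) -> ((F ^ A) ^ C) = True -> False = False
((((D ^ F) <-> E) -> E) -> ((F ^ A) ^ C)) ^ C = False ^ True = True
~(((((D ^ F) <-> E) -> E) -> ((F ^ A) ^ C)) ^ C) = ~True = False
E ^ ~(((((D ^ F) <-> E) -> E) -> ((F ^ A) ^ C)) ^ C) = True ^ False = True
(E ^ ~(((((D ^ F) <-> E) -> E) -> ((F ^ A) ^ C)) ^ C)) | C = True | True = True
((C & D) -> (D ^ C)) ^ ((E ^ ~(((((D ^ F) <-> E) -> E) -> ((F ^ A) ^ C)) ^ C)) | C) = True ^ True = False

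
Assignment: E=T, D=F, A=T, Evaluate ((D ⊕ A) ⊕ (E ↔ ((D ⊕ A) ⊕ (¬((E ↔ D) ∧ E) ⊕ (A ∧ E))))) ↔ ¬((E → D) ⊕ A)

T

Substituting E=T, D=F, A=T:
D ⊕ A = F ⊕ T = T
D ⊕ A = F ⊕ T = T
E ↔ D = T ↔ F = F
(E ↔ D) ∧ E = F ∧ T = F
¬((E ↔ D) ∧ E) = ¬F = T
A ∧ E = T ∧ T = T
¬((E ↔ D) ∧ E) ⊕ (A ∧ E) = T ⊕ T = F
(D ⊕ A) ⊕ (¬((E ↔ D) ∧ E) ⊕ (A ∧ E)) = T ⊕ F = T
E ↔ ((D ⊕ A) ⊕ (¬((E ↔ D) ∧ E) ⊕ (A ∧ E))) = T ↔ T = T
(D ⊕ A) ⊕ (E ↔ ((D ⊕ A) ⊕ (¬((E ↔ D) ∧ E) ⊕ (A ∧ E)))) = T ⊕ T = F
E → D = T → F = F
(E → D) ⊕ A = F ⊕ T = T
¬((E → D) ⊕ A) = ¬T = F
((D ⊕ A) ⊕ (E ↔ ((D ⊕ A) ⊕ (¬((E ↔ D) ∧ E) ⊕ (A ∧ E))))) ↔ ¬((E → D) ⊕ A) = F ↔ F = T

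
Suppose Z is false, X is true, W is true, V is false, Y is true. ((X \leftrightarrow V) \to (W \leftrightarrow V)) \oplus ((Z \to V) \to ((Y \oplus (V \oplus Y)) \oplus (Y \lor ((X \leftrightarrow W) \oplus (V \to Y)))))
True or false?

X \leftrightarrow V = T \leftrightarrow F = F
W \leftrightarrow V = T \leftrightarrow F = F
(X \leftrightarrow V) \to (W \leftrightarrow V) = F \to F = T
Z \to V = F \to F = T
V \oplus Y = F \oplus T = T
Y \oplus (V \oplus Y) = T \oplus T = F
X \leftrightarrow W = T \leftrightarrow T = T
V \to Y = F \to T = T
(X \leftrightarrow W) \oplus (V \to Y) = T \oplus T = F
Y \lor ((X \leftrightarrow W) \oplus (V \to Y)) = T \lor F = T
(Y \oplus (V \oplus Y)) \oplus (Y \lor ((X \leftrightarrow W) \oplus (V \to Y))) = F \oplus T = T
(Z \to V) \to ((Y \oplus (V \oplus Y)) \oplus (Y \lor ((X \leftrightarrow W) \oplus (V \to Y)))) = T \to T = T
((X \leftrightarrow V) \to (W \leftrightarrow V)) \oplus ((Z \to V) \to ((Y \oplus (V \oplus Y)) \oplus (Y \lor ((X \leftrightarrow W) \oplus (V \to Y))))) = T \oplus T = F

F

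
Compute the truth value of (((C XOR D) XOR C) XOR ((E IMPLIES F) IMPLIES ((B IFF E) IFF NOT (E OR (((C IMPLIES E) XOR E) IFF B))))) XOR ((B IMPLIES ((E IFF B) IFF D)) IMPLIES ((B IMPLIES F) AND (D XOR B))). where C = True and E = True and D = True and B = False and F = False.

True

C XOR D = True XOR True = False
(C XOR D) XOR C = False XOR True = True
E IMPLIES F = True IMPLIES False = False
B IFF E = False IFF True = False
C IMPLIES E = True IMPLIES True = True
(C IMPLIES E) XOR E = True XOR True = False
((C IMPLIES E) XOR E) IFF B = False IFF False = True
E OR (((C IMPLIES E) XOR E) IFF B) = True OR True = True
NOT (E OR (((C IMPLIES E) XOR E) IFF B)) = NOT True = False
(B IFF E) IFF NOT (E OR (((C IMPLIES E) XOR E) IFF B)) = False IFF False = True
(E IMPLIES F) IMPLIES ((B IFF E) IFF NOT (E OR (((C IMPLIES E) XOR E) IFF B))) = False IMPLIES True = True
((C XOR D) XOR C) XOR ((E IMPLIES F) IMPLIES ((B IFF E) IFF NOT (E OR (((C IMPLIES E) XOR E) IFF B)))) = True XOR True = False
E IFF B = True IFF False = False
(E IFF B) IFF D = False IFF True = False
B IMPLIES ((E IFF B) IFF D) = False IMPLIES False = True
B IMPLIES F = False IMPLIES False = True
D XOR B = True XOR False = True
(B IMPLIES F) AND (D XOR B) = True AND True = True
(B IMPLIES ((E IFF B) IFF D)) IMPLIES ((B IMPLIES F) AND (D XOR B)) = True IMPLIES True = True
(((C XOR D) XOR C) XOR ((E IMPLIES F) IMPLIES ((B IFF E) IFF NOT (E OR (((C IMPLIES E) XOR E) IFF B))))) XOR ((B IMPLIES ((E IFF B) IFF D)) IMPLIES ((B IMPLIES F) AND (D XOR B))) = False XOR True = True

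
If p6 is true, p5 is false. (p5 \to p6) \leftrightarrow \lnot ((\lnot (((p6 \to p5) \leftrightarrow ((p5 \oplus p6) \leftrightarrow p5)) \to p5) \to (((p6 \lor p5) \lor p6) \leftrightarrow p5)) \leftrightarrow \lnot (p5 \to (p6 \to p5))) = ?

\text{False}

Substituting p6=\text{True}, p5=\text{False}:
p5 \to p6 = \text{False} \to \text{True} = \text{True}
p6 \to p5 = \text{True} \to \text{False} = \text{False}
p5 \oplus p6 = \text{False} \oplus \text{True} = \text{True}
(p5 \oplus p6) \leftrightarrow p5 = \text{True} \leftrightarrow \text{False} = \text{False}
(p6 \to p5) \leftrightarrow ((p5 \oplus p6) \leftrightarrow p5) = \text{False} \leftrightarrow \text{False} = \text{True}
((p6 \to p5) \leftrightarrow ((p5 \oplus p6) \leftrightarrow p5)) \to p5 = \text{True} \to \text{False} = \text{False}
\lnot (((p6 \to p5) \leftrightarrow ((p5 \oplus p6) \leftrightarrow p5)) \to p5) = \lnot \text{False} = \text{True}
p6 \lor p5 = \text{True} \lor \text{False} = \text{True}
(p6 \lor p5) \lor p6 = \text{True} \lor \text{True} = \text{True}
((p6 \lor p5) \lor p6) \leftrightarrow p5 = \text{True} \leftrightarrow \text{False} = \text{False}
\lnot (((p6 \to p5) \leftrightarrow ((p5 \oplus p6) \leftrightarrow p5)) \to p5) \to (((p6 \lor p5) \lor p6) \leftrightarrow p5) = \text{True} \to \text{False} = \text{False}
p6 \to p5 = \text{True} \to \text{False} = \text{False}
p5 \to (p6 \to p5) = \text{False} \to \text{False} = \text{True}
\lnot (p5 \to (p6 \to p5)) = \lnot \text{True} = \text{False}
(\lnot (((p6 \to p5) \leftrightarrow ((p5 \oplus p6) \leftrightarrow p5)) \to p5) \to (((p6 \lor p5) \lor p6) \leftrightarrow p5)) \leftrightarrow \lnot (p5 \to (p6 \to p5)) = \text{False} \leftrightarrow \text{False} = \text{True}
\lnot ((\lnot (((p6 \to p5) \leftrightarrow ((p5 \oplus p6) \leftrightarrow p5)) \to p5) \to (((p6 \lor p5) \lor p6) \leftrightarrow p5)) \leftrightarrow \lnot (p5 \to (p6 \to p5))) = \lnot \text{True} = \text{False}
(p5 \to p6) \leftrightarrow \lnot ((\lnot (((p6 \to p5) \leftrightarrow ((p5 \oplus p6) \leftrightarrow p5)) \to p5) \to (((p6 \lor p5) \lor p6) \leftrightarrow p5)) \leftrightarrow \lnot (p5 \to (p6 \to p5))) = \text{True} \leftrightarrow \text{False} = \text{False}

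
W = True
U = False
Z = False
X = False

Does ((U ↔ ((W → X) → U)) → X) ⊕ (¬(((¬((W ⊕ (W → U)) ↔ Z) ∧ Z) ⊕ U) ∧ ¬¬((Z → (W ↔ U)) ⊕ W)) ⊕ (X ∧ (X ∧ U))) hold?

W → X = True → False = False
(W → X) → U = False → False = True
U ↔ ((W → X) → U) = False ↔ True = False
(U ↔ ((W → X) → U)) → X = False → False = True
W → U = True → False = False
W ⊕ (W → U) = True ⊕ False = True
(W ⊕ (W → U)) ↔ Z = True ↔ False = False
¬((W ⊕ (W → U)) ↔ Z) = ¬False = True
¬((W ⊕ (W → U)) ↔ Z) ∧ Z = True ∧ False = False
(¬((W ⊕ (W → U)) ↔ Z) ∧ Z) ⊕ U = False ⊕ False = False
W ↔ U = True ↔ False = False
Z → (W ↔ U) = False → False = True
(Z → (W ↔ U)) ⊕ W = True ⊕ True = False
¬((Z → (W ↔ U)) ⊕ W) = ¬False = True
¬¬((Z → (W ↔ U)) ⊕ W) = ¬True = False
((¬((W ⊕ (W → U)) ↔ Z) ∧ Z) ⊕ U) ∧ ¬¬((Z → (W ↔ U)) ⊕ W) = False ∧ False = False
¬(((¬((W ⊕ (W → U)) ↔ Z) ∧ Z) ⊕ U) ∧ ¬¬((Z → (W ↔ U)) ⊕ W)) = ¬False = True
X ∧ U = False ∧ False = False
X ∧ (X ∧ U) = False ∧ False = False
¬(((¬((W ⊕ (W → U)) ↔ Z) ∧ Z) ⊕ U) ∧ ¬¬((Z → (W ↔ U)) ⊕ W)) ⊕ (X ∧ (X ∧ U)) = True ⊕ False = True
((U ↔ ((W → X) → U)) → X) ⊕ (¬(((¬((W ⊕ (W → U)) ↔ Z) ∧ Z) ⊕ U) ∧ ¬¬((Z → (W ↔ U)) ⊕ W)) ⊕ (X ∧ (X ∧ U))) = True ⊕ True = False

False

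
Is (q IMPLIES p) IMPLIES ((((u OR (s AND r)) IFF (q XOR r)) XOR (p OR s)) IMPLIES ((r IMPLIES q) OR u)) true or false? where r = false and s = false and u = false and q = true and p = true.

q IMPLIES p = true IMPLIES true = true
s AND r = false AND false = false
u OR (s AND r) = false OR false = false
q XOR r = true XOR false = true
(u OR (s AND r)) IFF (q XOR r) = false IFF true = false
p OR s = true OR false = true
((u OR (s AND r)) IFF (q XOR r)) XOR (p OR s) = false XOR true = true
r IMPLIES q = false IMPLIES true = true
(r IMPLIES q) OR u = true OR false = true
(((u OR (s AND r)) IFF (q XOR r)) XOR (p OR s)) IMPLIES ((r IMPLIES q) OR u) = true IMPLIES true = true
(q IMPLIES p) IMPLIES ((((u OR (s AND r)) IFF (q XOR r)) XOR (p OR s)) IMPLIES ((r IMPLIES q) OR u)) = true IMPLIES true = true

true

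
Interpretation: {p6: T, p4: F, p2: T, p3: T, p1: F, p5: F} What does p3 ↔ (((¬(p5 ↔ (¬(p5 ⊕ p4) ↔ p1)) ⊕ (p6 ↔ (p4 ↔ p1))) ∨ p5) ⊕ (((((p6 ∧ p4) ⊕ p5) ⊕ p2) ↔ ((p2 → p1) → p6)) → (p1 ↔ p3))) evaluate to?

T

p5 ⊕ p4 = F ⊕ F = F
¬(p5 ⊕ p4) = ¬F = T
¬(p5 ⊕ p4) ↔ p1 = T ↔ F = F
p5 ↔ (¬(p5 ⊕ p4) ↔ p1) = F ↔ F = T
¬(p5 ↔ (¬(p5 ⊕ p4) ↔ p1)) = ¬T = F
p4 ↔ p1 = F ↔ F = T
p6 ↔ (p4 ↔ p1) = T ↔ T = T
¬(p5 ↔ (¬(p5 ⊕ p4) ↔ p1)) ⊕ (p6 ↔ (p4 ↔ p1)) = F ⊕ T = T
(¬(p5 ↔ (¬(p5 ⊕ p4) ↔ p1)) ⊕ (p6 ↔ (p4 ↔ p1))) ∨ p5 = T ∨ F = T
p6 ∧ p4 = T ∧ F = F
(p6 ∧ p4) ⊕ p5 = F ⊕ F = F
((p6 ∧ p4) ⊕ p5) ⊕ p2 = F ⊕ T = T
p2 → p1 = T → F = F
(p2 → p1) → p6 = F → T = T
(((p6 ∧ p4) ⊕ p5) ⊕ p2) ↔ ((p2 → p1) → p6) = T ↔ T = T
p1 ↔ p3 = F ↔ T = F
((((p6 ∧ p4) ⊕ p5) ⊕ p2) ↔ ((p2 → p1) → p6)) → (p1 ↔ p3) = T → F = F
((¬(p5 ↔ (¬(p5 ⊕ p4) ↔ p1)) ⊕ (p6 ↔ (p4 ↔ p1))) ∨ p5) ⊕ (((((p6 ∧ p4) ⊕ p5) ⊕ p2) ↔ ((p2 → p1) → p6)) → (p1 ↔ p3)) = T ⊕ F = T
p3 ↔ (((¬(p5 ↔ (¬(p5 ⊕ p4) ↔ p1)) ⊕ (p6 ↔ (p4 ↔ p1))) ∨ p5) ⊕ (((((p6 ∧ p4) ⊕ p5) ⊕ p2) ↔ ((p2 → p1) → p6)) → (p1 ↔ p3))) = T ↔ T = T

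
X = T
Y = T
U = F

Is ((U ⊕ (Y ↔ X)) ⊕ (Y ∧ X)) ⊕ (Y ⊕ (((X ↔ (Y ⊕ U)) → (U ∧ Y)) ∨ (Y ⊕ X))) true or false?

Substituting X=T, Y=T, U=F:
Y ↔ X = T ↔ T = T
U ⊕ (Y ↔ X) = F ⊕ T = T
Y ∧ X = T ∧ T = T
(U ⊕ (Y ↔ X)) ⊕ (Y ∧ X) = T ⊕ T = F
Y ⊕ U = T ⊕ F = T
X ↔ (Y ⊕ U) = T ↔ T = T
U ∧ Y = F ∧ T = F
(X ↔ (Y ⊕ U)) → (U ∧ Y) = T → F = F
Y ⊕ X = T ⊕ T = F
((X ↔ (Y ⊕ U)) → (U ∧ Y)) ∨ (Y ⊕ X) = F ∨ F = F
Y ⊕ (((X ↔ (Y ⊕ U)) → (U ∧ Y)) ∨ (Y ⊕ X)) = T ⊕ F = T
((U ⊕ (Y ↔ X)) ⊕ (Y ∧ X)) ⊕ (Y ⊕ (((X ↔ (Y ⊕ U)) → (U ∧ Y)) ∨ (Y ⊕ X))) = F ⊕ T = T

T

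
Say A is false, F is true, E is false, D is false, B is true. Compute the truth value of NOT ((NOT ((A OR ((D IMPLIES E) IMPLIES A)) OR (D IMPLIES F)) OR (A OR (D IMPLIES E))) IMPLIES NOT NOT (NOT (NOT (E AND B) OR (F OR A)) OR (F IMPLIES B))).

D IMPLIES E = False IMPLIES False = True
(D IMPLIES E) IMPLIES A = True IMPLIES False = False
A OR ((D IMPLIES E) IMPLIES A) = False OR False = False
D IMPLIES F = False IMPLIES True = True
(A OR ((D IMPLIES E) IMPLIES A)) OR (D IMPLIES F) = False OR True = True
NOT ((A OR ((D IMPLIES E) IMPLIES A)) OR (D IMPLIES F)) = NOT True = False
D IMPLIES E = False IMPLIES False = True
A OR (D IMPLIES E) = False OR True = True
NOT ((A OR ((D IMPLIES E) IMPLIES A)) OR (D IMPLIES F)) OR (A OR (D IMPLIES E)) = False OR True = True
E AND B = False AND True = False
NOT (E AND B) = NOT False = True
F OR A = True OR False = True
NOT (E AND B) OR (F OR A) = True OR True = True
NOT (NOT (E AND B) OR (F OR A)) = NOT True = False
F IMPLIES B = True IMPLIES True = True
NOT (NOT (E AND B) OR (F OR A)) OR (F IMPLIES B) = False OR True = True
NOT (NOT (NOT (E AND B) OR (F OR A)) OR (F IMPLIES B)) = NOT True = False
NOT NOT (NOT (NOT (E AND B) OR (F OR A)) OR (F IMPLIES B)) = NOT False = True
(NOT ((A OR ((D IMPLIES E) IMPLIES A)) OR (D IMPLIES F)) OR (A OR (D IMPLIES E))) IMPLIES NOT NOT (NOT (NOT (E AND B) OR (F OR A)) OR (F IMPLIES B)) = True IMPLIES True = True
NOT ((NOT ((A OR ((D IMPLIES E) IMPLIES A)) OR (D IMPLIES F)) OR (A OR (D IMPLIES E))) IMPLIES NOT NOT (NOT (NOT (E AND B) OR (F OR A)) OR (F IMPLIES B))) = NOT True = False

False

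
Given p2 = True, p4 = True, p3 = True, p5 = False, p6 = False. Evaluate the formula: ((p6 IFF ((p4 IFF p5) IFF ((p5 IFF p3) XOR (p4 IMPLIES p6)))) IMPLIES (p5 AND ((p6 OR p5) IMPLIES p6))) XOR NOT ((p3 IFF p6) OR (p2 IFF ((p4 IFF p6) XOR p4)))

p4 IFF p5 = True IFF False = False
p5 IFF p3 = False IFF True = False
p4 IMPLIES p6 = True IMPLIES False = False
(p5 IFF p3) XOR (p4 IMPLIES p6) = False XOR False = False
(p4 IFF p5) IFF ((p5 IFF p3) XOR (p4 IMPLIES p6)) = False IFF False = True
p6 IFF ((p4 IFF p5) IFF ((p5 IFF p3) XOR (p4 IMPLIES p6))) = False IFF True = False
p6 OR p5 = False OR False = False
(p6 OR p5) IMPLIES p6 = False IMPLIES False = True
p5 AND ((p6 OR p5) IMPLIES p6) = False AND True = False
(p6 IFF ((p4 IFF p5) IFF ((p5 IFF p3) XOR (p4 IMPLIES p6)))) IMPLIES (p5 AND ((p6 OR p5) IMPLIES p6)) = False IMPLIES False = True
p3 IFF p6 = True IFF False = False
p4 IFF p6 = True IFF False = False
(p4 IFF p6) XOR p4 = False XOR True = True
p2 IFF ((p4 IFF p6) XOR p4) = True IFF True = True
(p3 IFF p6) OR (p2 IFF ((p4 IFF p6) XOR p4)) = False OR True = True
NOT ((p3 IFF p6) OR (p2 IFF ((p4 IFF p6) XOR p4))) = NOT True = False
((p6 IFF ((p4 IFF p5) IFF ((p5 IFF p3) XOR (p4 IMPLIES p6)))) IMPLIES (p5 AND ((p6 OR p5) IMPLIES p6))) XOR NOT ((p3 IFF p6) OR (p2 IFF ((p4 IFF p6) XOR p4))) = True XOR False = True

True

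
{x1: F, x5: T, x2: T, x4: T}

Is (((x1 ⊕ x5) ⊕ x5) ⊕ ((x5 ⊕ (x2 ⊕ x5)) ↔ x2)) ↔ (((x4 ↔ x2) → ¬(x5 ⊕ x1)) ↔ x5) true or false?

Substituting x1=F, x5=T, x2=T, x4=T:
x1 ⊕ x5 = F ⊕ T = T
(x1 ⊕ x5) ⊕ x5 = T ⊕ T = F
x2 ⊕ x5 = T ⊕ T = F
x5 ⊕ (x2 ⊕ x5) = T ⊕ F = T
(x5 ⊕ (x2 ⊕ x5)) ↔ x2 = T ↔ T = T
((x1 ⊕ x5) ⊕ x5) ⊕ ((x5 ⊕ (x2 ⊕ x5)) ↔ x2) = F ⊕ T = T
x4 ↔ x2 = T ↔ T = T
x5 ⊕ x1 = T ⊕ F = T
¬(x5 ⊕ x1) = ¬T = F
(x4 ↔ x2) → ¬(x5 ⊕ x1) = T → F = F
((x4 ↔ x2) → ¬(x5 ⊕ x1)) ↔ x5 = F ↔ T = F
(((x1 ⊕ x5) ⊕ x5) ⊕ ((x5 ⊕ (x2 ⊕ x5)) ↔ x2)) ↔ (((x4 ↔ x2) → ¬(x5 ⊕ x1)) ↔ x5) = T ↔ F = F

F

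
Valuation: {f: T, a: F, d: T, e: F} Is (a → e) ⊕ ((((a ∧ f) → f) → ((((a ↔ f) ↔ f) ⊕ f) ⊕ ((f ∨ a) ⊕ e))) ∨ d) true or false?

Substituting f=T, a=F, d=T, e=F:
a → e = F → F = T
a ∧ f = F ∧ T = F
(a ∧ f) → f = F → T = T
a ↔ f = F ↔ T = F
(a ↔ f) ↔ f = F ↔ T = F
((a ↔ f) ↔ f) ⊕ f = F ⊕ T = T
f ∨ a = T ∨ F = T
(f ∨ a) ⊕ e = T ⊕ F = T
(((a ↔ f) ↔ f) ⊕ f) ⊕ ((f ∨ a) ⊕ e) = T ⊕ T = F
((a ∧ f) → f) → ((((a ↔ f) ↔ f) ⊕ f) ⊕ ((f ∨ a) ⊕ e)) = T → F = F
(((a ∧ f) → f) → ((((a ↔ f) ↔ f) ⊕ f) ⊕ ((f ∨ a) ⊕ e))) ∨ d = F ∨ T = T
(a → e) ⊕ ((((a ∧ f) → f) → ((((a ↔ f) ↔ f) ⊕ f) ⊕ ((f ∨ a) ⊕ e))) ∨ d) = T ⊕ T = F

F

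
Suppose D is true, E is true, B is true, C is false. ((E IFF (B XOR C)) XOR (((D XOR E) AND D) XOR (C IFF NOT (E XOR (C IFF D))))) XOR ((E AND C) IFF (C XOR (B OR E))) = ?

Substituting D=True, E=True, B=True, C=False:
B XOR C = True XOR False = True
E IFF (B XOR C) = True IFF True = True
D XOR E = True XOR True = False
(D XOR E) AND D = False AND True = False
C IFF D = False IFF True = False
E XOR (C IFF D) = True XOR False = True
NOT (E XOR (C IFF D)) = NOT True = False
C IFF NOT (E XOR (C IFF D)) = False IFF False = True
((D XOR E) AND D) XOR (C IFF NOT (E XOR (C IFF D))) = False XOR True = True
(E IFF (B XOR C)) XOR (((D XOR E) AND D) XOR (C IFF NOT (E XOR (C IFF D)))) = True XOR True = False
E AND C = True AND False = False
B OR E = True OR True = True
C XOR (B OR E) = False XOR True = True
(E AND C) IFF (C XOR (B OR E)) = False IFF True = False
((E IFF (B XOR C)) XOR (((D XOR E) AND D) XOR (C IFF NOT (E XOR (C IFF D))))) XOR ((E AND C) IFF (C XOR (B OR E))) = False XOR False = False

False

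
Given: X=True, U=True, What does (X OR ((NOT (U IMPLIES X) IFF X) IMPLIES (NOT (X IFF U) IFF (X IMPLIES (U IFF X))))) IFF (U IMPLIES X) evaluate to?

Substituting X=True, U=True:
U IMPLIES X = True IMPLIES True = True
NOT (U IMPLIES X) = NOT True = False
NOT (U IMPLIES X) IFF X = False IFF True = False
X IFF U = True IFF True = True
NOT (X IFF U) = NOT True = False
U IFF X = True IFF True = True
X IMPLIES (U IFF X) = True IMPLIES True = True
NOT (X IFF U) IFF (X IMPLIES (U IFF X)) = False IFF True = False
(NOT (U IMPLIES X) IFF X) IMPLIES (NOT (X IFF U) IFF (X IMPLIES (U IFF X))) = False IMPLIES False = True
X OR ((NOT (U IMPLIES X) IFF X) IMPLIES (NOT (X IFF U) IFF (X IMPLIES (U IFF X)))) = True OR True = True
U IMPLIES X = True IMPLIES True = True
(X OR ((NOT (U IMPLIES X) IFF X) IMPLIES (NOT (X IFF U) IFF (X IMPLIES (U IFF X))))) IFF (U IMPLIES X) = True IFF True = True

True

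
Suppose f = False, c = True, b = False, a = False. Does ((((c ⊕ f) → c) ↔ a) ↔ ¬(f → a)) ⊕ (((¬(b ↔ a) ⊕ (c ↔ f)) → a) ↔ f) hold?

c ⊕ f = True ⊕ False = True
(c ⊕ f) → c = True → True = True
((c ⊕ f) → c) ↔ a = True ↔ False = False
f → a = False → False = True
¬(f → a) = ¬True = False
(((c ⊕ f) → c) ↔ a) ↔ ¬(f → a) = False ↔ False = True
b ↔ a = False ↔ False = True
¬(b ↔ a) = ¬True = False
c ↔ f = True ↔ False = False
¬(b ↔ a) ⊕ (c ↔ f) = False ⊕ False = False
(¬(b ↔ a) ⊕ (c ↔ f)) → a = False → False = True
((¬(b ↔ a) ⊕ (c ↔ f)) → a) ↔ f = True ↔ False = False
((((c ⊕ f) → c) ↔ a) ↔ ¬(f → a)) ⊕ (((¬(b ↔ a) ⊕ (c ↔ f)) → a) ↔ f) = True ⊕ False = True

True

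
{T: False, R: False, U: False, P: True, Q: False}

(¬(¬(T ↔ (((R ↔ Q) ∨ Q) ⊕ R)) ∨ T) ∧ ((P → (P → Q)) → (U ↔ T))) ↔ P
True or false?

False

Substituting T=False, R=False, U=False, P=True, Q=False:
R ↔ Q = False ↔ False = True
(R ↔ Q) ∨ Q = True ∨ False = True
((R ↔ Q) ∨ Q) ⊕ R = True ⊕ False = True
T ↔ (((R ↔ Q) ∨ Q) ⊕ R) = False ↔ True = False
¬(T ↔ (((R ↔ Q) ∨ Q) ⊕ R)) = ¬False = True
¬(T ↔ (((R ↔ Q) ∨ Q) ⊕ R)) ∨ T = True ∨ False = True
¬(¬(T ↔ (((R ↔ Q) ∨ Q) ⊕ R)) ∨ T) = ¬True = False
P → Q = True → False = False
P → (P → Q) = True → False = False
U ↔ T = False ↔ False = True
(P → (P → Q)) → (U ↔ T) = False → True = True
¬(¬(T ↔ (((R ↔ Q) ∨ Q) ⊕ R)) ∨ T) ∧ ((P → (P → Q)) → (U ↔ T)) = False ∧ True = False
(¬(¬(T ↔ (((R ↔ Q) ∨ Q) ⊕ R)) ∨ T) ∧ ((P → (P → Q)) → (U ↔ T))) ↔ P = False ↔ True = False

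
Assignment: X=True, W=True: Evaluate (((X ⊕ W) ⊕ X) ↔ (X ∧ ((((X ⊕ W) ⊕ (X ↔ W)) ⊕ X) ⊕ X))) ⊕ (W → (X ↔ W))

Substituting X=True, W=True:
X ⊕ W = True ⊕ True = False
(X ⊕ W) ⊕ X = False ⊕ True = True
X ⊕ W = True ⊕ True = False
X ↔ W = True ↔ True = True
(X ⊕ W) ⊕ (X ↔ W) = False ⊕ True = True
((X ⊕ W) ⊕ (X ↔ W)) ⊕ X = True ⊕ True = False
(((X ⊕ W) ⊕ (X ↔ W)) ⊕ X) ⊕ X = False ⊕ True = True
X ∧ ((((X ⊕ W) ⊕ (X ↔ W)) ⊕ X) ⊕ X) = True ∧ True = True
((X ⊕ W) ⊕ X) ↔ (X ∧ ((((X ⊕ W) ⊕ (X ↔ W)) ⊕ X) ⊕ X)) = True ↔ True = True
X ↔ W = True ↔ True = True
W → (X ↔ W) = True → True = True
(((X ⊕ W) ⊕ X) ↔ (X ∧ ((((X ⊕ W) ⊕ (X ↔ W)) ⊕ X) ⊕ X))) ⊕ (W → (X ↔ W)) = True ⊕ True = False

False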